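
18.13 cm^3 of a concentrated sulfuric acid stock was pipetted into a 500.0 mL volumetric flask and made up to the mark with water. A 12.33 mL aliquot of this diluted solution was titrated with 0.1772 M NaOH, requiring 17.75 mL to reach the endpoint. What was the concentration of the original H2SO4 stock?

n(NaOH) = 0.1772 x 0.01775 = 0.003145 mol.
n(H2SO4) in the aliquot = 0.003145 x 1/2 = 0.001573 mol.
[diluted H2SO4] = 0.001573 / 0.01233 = 0.1275 M.
Dilution factor = 500.0/18.13 = 27.58, so [stock] = 0.1275 x 27.58 = 3.52 M.

3.52 M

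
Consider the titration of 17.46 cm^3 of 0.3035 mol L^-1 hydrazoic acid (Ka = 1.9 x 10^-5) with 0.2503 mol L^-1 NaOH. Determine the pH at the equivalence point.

n(HN3) = 0.3035 x 0.01746 = 0.005299 mol; V(NaOH) at equivalence = 0.005299/0.2503 = 0.02117 L.
At equivalence all the acid is converted to N3-; total volume = 0.01746 + 0.02117 = 0.03863 L, so [N3-] = 0.005299/0.03863 = 0.1372 M.
Kb = Kw/Ka = 1.0e-14 / 1.9 x 10^-5 = 5.26e-10.
[OH^-] = sqrt(Kb x [N3-]) = sqrt(5.26e-10 x 0.1372) = 8.50e-6 M.
pOH = 5.07, so pH = 14.00 - 5.07 = 8.93.

8.93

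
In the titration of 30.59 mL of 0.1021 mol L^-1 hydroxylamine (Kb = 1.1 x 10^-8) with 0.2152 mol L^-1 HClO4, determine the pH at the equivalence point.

n(NH2OH) = 0.1021 x 0.03059 = 0.003123 mol; V(HClO4) at equivalence = 0.003123/0.2152 = 0.01451 L.
At equivalence the base is fully converted to NH3OH+; total volume = 0.04510 L, so [NH3OH+] = 0.003123/0.04510 = 0.06925 M.
Ka(NH3OH+) = Kw/Kb = 1.0e-14 / 1.1 x 10^-8 = 9.09e-7.
[H^+] = sqrt(Ka x [NH3OH+]) = sqrt(9.09e-7 x 0.06925) = 0.000251 M.
pH = -log(0.000251) = 3.60.

3.60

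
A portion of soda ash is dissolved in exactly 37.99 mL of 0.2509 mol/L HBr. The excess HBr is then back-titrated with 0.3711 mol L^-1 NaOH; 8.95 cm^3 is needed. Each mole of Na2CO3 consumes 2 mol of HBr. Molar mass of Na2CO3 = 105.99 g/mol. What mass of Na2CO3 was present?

0.329 g

Total n(HBr) added = 0.2509 x 0.03799 = 0.009532 mol.
n(NaOH) used = 0.3711 x 0.008950 = 0.003321 mol, which equals the excess n(HBr).
So n(HBr) consumed by the sample = 0.009532 - 0.003321 = 0.006210 mol.
n(Na2CO3) = 0.006210 / 2 = 0.003105 mol.
mass = 0.003105 mol x 105.99 g/mol = 0.329 g.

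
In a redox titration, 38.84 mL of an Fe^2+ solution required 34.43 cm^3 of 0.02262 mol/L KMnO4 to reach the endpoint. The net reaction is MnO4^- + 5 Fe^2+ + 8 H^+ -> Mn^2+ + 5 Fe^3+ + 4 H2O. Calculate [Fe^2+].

n(KMnO4) = 0.02262 x 0.03443 = 0.0007788 mol.
From the balanced equation, 1 mol KMnO4 reacts with 5 mol Fe^2+, so n(Fe^2+) = 0.0007788 x 5/1 = 0.003894 mol.
[Fe^2+] = 0.003894 / 0.03884 L = 0.100 M.

0.100 M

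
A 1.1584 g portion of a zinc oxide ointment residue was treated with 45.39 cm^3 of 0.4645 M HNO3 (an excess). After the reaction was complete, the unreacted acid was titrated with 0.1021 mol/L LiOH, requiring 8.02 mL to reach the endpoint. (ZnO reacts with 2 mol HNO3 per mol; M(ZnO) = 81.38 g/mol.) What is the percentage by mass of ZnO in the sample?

Total n(HNO3) added = 0.4645 x 0.04539 = 0.02108 mol.
n(LiOH) used = 0.1021 x 0.008020 = 0.0008188 mol, which equals the excess n(HNO3).
So n(HNO3) consumed by the sample = 0.02108 - 0.0008188 = 0.02026 mol.
n(ZnO) = 0.02026 / 2 = 0.01013 mol.
mass ZnO = 0.01013 x 81.38 = 0.8246 g, so %ZnO = 0.8246/1.1584 x 100 = 71.2%.

71.2%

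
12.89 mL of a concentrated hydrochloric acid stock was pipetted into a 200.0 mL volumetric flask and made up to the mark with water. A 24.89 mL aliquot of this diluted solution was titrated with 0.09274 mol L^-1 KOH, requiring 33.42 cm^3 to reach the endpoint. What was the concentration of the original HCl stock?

n(KOH) = 0.09274 x 0.03342 = 0.003099 mol.
n(HCl) in the aliquot = 0.003099 mol.
[diluted HCl] = 0.003099 / 0.02489 = 0.1245 M.
Dilution factor = 200.0/12.89 = 15.52, so [stock] = 0.1245 x 15.52 = 1.93 M.

1.93 M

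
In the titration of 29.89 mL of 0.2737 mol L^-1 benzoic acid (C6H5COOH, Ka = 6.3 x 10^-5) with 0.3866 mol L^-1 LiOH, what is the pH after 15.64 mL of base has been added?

Initial n(C6H5COOH) = 0.2737 x 0.02989 = 0.008181 mol.
n(LiOH) added = 0.3866 x 0.01564 = 0.006046 mol, converting that many moles of C6H5COOH to C6H5COO-.
Remaining n(C6H5COOH) = 0.002134 mol; n(C6H5COO-) = 0.006046 mol.
By Henderson-Hasselbalch, pH = pKa + log([A^-]/[HA]) = 4.20 + log(0.006046/0.002134) = 4.20 + (+0.45) = 4.65.

4.65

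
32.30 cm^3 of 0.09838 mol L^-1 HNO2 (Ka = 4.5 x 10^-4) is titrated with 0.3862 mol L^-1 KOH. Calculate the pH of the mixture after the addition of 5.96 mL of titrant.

3.77

Initial n(HNO2) = 0.09838 x 0.03230 = 0.003178 mol.
n(KOH) added = 0.3862 x 0.005960 = 0.002302 mol, converting that many moles of HNO2 to NO2-.
Remaining n(HNO2) = 0.0008759 mol; n(NO2-) = 0.002302 mol.
By Henderson-Hasselbalch, pH = pKa + log([A^-]/[HA]) = 3.35 + log(0.002302/0.0008759) = 3.35 + (+0.42) = 3.77.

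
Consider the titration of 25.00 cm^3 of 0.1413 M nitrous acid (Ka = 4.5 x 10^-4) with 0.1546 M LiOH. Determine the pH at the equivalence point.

n(HNO2) = 0.1413 x 0.02500 = 0.003533 mol; V(LiOH) at equivalence = 0.003533/0.1546 = 0.02285 L.
At equivalence all the acid is converted to NO2-; total volume = 0.02500 + 0.02285 = 0.04785 L, so [NO2-] = 0.003533/0.04785 = 0.07383 M.
Kb = Kw/Ka = 1.0e-14 / 4.5 x 10^-4 = 2.22e-11.
[OH^-] = sqrt(Kb x [NO2-]) = sqrt(2.22e-11 x 0.07383) = 1.28e-6 M.
pOH = 5.89, so pH = 14.00 - 5.89 = 8.11.

8.11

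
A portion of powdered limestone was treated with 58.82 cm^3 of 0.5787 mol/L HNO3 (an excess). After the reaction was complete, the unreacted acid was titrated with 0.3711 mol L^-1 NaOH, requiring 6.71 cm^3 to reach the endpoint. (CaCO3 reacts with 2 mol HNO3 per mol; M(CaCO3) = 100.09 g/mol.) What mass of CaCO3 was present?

1.58 g

Total n(HNO3) added = 0.5787 x 0.05882 = 0.03404 mol.
n(NaOH) used = 0.3711 x 0.006710 = 0.002490 mol, which equals the excess n(HNO3).
So n(HNO3) consumed by the sample = 0.03404 - 0.002490 = 0.03155 mol.
n(CaCO3) = 0.03155 / 2 = 0.01577 mol.
mass = 0.01577 mol x 100.09 g/mol = 1.58 g.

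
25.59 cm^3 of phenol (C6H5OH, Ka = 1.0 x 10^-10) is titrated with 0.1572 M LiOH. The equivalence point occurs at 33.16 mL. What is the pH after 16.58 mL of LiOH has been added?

16.58 mL is exactly half the equivalence volume (33.16/2), i.e. the half-equivalence point.
There, n(HA) = n(A^-), so pH = pKa = -log(1.0 x 10^-10) = 10.00.

10.00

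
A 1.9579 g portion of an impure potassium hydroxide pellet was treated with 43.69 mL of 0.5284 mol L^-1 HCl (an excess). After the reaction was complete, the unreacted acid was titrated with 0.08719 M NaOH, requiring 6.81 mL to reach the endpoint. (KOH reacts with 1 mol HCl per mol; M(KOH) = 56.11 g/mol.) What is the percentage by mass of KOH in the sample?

64.5%

Total n(HCl) added = 0.5284 x 0.04369 = 0.02309 mol.
n(NaOH) used = 0.08719 x 0.006810 = 0.0005938 mol, which equals the excess n(HCl).
So n(HCl) consumed by the sample = 0.02309 - 0.0005938 = 0.02249 mol.
n(KOH) = 0.02249 / 1 = 0.02249 mol.
mass KOH = 0.02249 x 56.11 = 1.262 g, so %KOH = 1.262/1.9579 x 100 = 64.5%.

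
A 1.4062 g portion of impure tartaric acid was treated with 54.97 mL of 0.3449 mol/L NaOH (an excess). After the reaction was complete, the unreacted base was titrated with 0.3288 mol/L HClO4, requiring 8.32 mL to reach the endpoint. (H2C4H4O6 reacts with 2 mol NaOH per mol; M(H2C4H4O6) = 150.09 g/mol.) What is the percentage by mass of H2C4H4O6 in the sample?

Total n(NaOH) added = 0.3449 x 0.05497 = 0.01896 mol.
n(HClO4) used = 0.3288 x 0.008320 = 0.002736 mol, which equals the excess n(NaOH).
So n(NaOH) consumed by the sample = 0.01896 - 0.002736 = 0.01622 mol.
n(H2C4H4O6) = 0.01622 / 2 = 0.008112 mol.
mass H2C4H4O6 = 0.008112 x 150.09 = 1.217 g, so %H2C4H4O6 = 1.217/1.4062 x 100 = 86.6%.

86.6%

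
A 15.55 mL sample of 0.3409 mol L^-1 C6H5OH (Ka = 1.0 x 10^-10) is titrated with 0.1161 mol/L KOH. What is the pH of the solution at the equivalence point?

n(C6H5OH) = 0.3409 x 0.01555 = 0.005301 mol; V(KOH) at equivalence = 0.005301/0.1161 = 0.04566 L.
At equivalence all the acid is converted to C6H5O-; total volume = 0.01555 + 0.04566 = 0.06121 L, so [C6H5O-] = 0.005301/0.06121 = 0.08661 M.
Kb = Kw/Ka = 1.0e-14 / 1.0 x 10^-10 = 0.000100.
[OH^-] = sqrt(Kb x [C6H5O-]) = sqrt(0.000100 x 0.08661) = 0.00294 M.
pOH = 2.53, so pH = 14.00 - 2.53 = 11.47.

11.47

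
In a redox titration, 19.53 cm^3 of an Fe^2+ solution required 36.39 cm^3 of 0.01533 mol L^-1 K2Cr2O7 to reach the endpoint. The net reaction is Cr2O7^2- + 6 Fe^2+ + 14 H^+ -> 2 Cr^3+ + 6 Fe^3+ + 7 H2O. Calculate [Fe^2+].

0.171 M

n(K2Cr2O7) = 0.01533 x 0.03639 = 0.0005579 mol.
From the balanced equation, 1 mol K2Cr2O7 reacts with 6 mol Fe^2+, so n(Fe^2+) = 0.0005579 x 6/1 = 0.003347 mol.
[Fe^2+] = 0.003347 / 0.01953 L = 0.171 M.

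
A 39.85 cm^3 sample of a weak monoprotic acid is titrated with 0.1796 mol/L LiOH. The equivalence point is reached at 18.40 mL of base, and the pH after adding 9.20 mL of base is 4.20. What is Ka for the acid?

9.20 mL is half of the equivalence volume, so this is the half-equivalence point where [HA] = [A^-].
At half-equivalence pH = pKa, so pKa = 4.20.
Ka = 10^(-4.20) = 6.3 x 10^-5.

6.3 x 10^-5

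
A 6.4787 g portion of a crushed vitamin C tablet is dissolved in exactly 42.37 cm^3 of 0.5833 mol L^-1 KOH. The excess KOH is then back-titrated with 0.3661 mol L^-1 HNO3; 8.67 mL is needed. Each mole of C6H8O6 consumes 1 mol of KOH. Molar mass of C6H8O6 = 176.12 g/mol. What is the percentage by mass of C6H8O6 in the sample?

Total n(KOH) added = 0.5833 x 0.04237 = 0.02471 mol.
n(HNO3) used = 0.3661 x 0.008670 = 0.003174 mol, which equals the excess n(KOH).
So n(KOH) consumed by the sample = 0.02471 - 0.003174 = 0.02154 mol.
n(C6H8O6) = 0.02154 / 1 = 0.02154 mol.
mass C6H8O6 = 0.02154 x 176.12 = 3.794 g, so %C6H8O6 = 3.794/6.4787 x 100 = 58.6%.

58.6%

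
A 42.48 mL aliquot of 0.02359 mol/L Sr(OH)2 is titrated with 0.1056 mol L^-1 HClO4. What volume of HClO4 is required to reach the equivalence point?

19.0 mL

n(Sr(OH)2) = 0.02359 mol/L x 0.04248 L = 0.001002 mol.
The neutralisation is 1 Sr(OH)2 : 2 HClO4, so n(HClO4) = 0.001002 x 2/1 = 0.002004 mol.
V(HClO4) = 0.002004 / 0.1056 = 0.01898 L = 19.0 mL.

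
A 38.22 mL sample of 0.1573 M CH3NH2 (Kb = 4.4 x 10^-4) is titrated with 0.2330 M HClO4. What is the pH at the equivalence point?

n(CH3NH2) = 0.1573 x 0.03822 = 0.006012 mol; V(HClO4) at equivalence = 0.006012/0.2330 = 0.02580 L.
At equivalence the base is fully converted to CH3NH3+; total volume = 0.06402 L, so [CH3NH3+] = 0.006012/0.06402 = 0.09390 M.
Ka(CH3NH3+) = Kw/Kb = 1.0e-14 / 4.4 x 10^-4 = 2.27e-11.
[H^+] = sqrt(Ka x [CH3NH3+]) = sqrt(2.27e-11 x 0.09390) = 1.46e-6 M.
pH = -log(1.46e-6) = 5.84.

5.84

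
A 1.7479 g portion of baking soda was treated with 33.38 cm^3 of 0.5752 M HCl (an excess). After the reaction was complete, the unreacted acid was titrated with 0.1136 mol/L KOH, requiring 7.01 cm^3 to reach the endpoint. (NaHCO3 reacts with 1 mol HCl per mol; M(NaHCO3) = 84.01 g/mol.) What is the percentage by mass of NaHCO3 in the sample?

88.5%

Total n(HCl) added = 0.5752 x 0.03338 = 0.01920 mol.
n(KOH) used = 0.1136 x 0.007010 = 0.0007963 mol, which equals the excess n(HCl).
So n(HCl) consumed by the sample = 0.01920 - 0.0007963 = 0.01840 mol.
n(NaHCO3) = 0.01840 / 1 = 0.01840 mol.
mass NaHCO3 = 0.01840 x 84.01 = 1.546 g, so %NaHCO3 = 1.546/1.7479 x 100 = 88.5%.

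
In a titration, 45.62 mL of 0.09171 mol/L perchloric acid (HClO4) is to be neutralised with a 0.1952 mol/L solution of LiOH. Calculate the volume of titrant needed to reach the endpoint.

n(HClO4) = 0.09171 mol/L x 0.04562 L = 0.004184 mol.
At equivalence n(LiOH) = n(HClO4) = 0.004184 mol.
V(LiOH) = 0.004184 / 0.1952 = 0.02143 L = 21.4 mL.

21.4 mL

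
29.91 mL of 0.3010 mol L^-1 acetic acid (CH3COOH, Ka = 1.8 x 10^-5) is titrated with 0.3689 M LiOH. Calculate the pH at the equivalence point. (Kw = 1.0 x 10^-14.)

8.98

n(CH3COOH) = 0.3010 x 0.02991 = 0.009003 mol; V(LiOH) at equivalence = 0.009003/0.3689 = 0.02440 L.
At equivalence all the acid is converted to CH3COO-; total volume = 0.02991 + 0.02440 = 0.05431 L, so [CH3COO-] = 0.009003/0.05431 = 0.1658 M.
Kb = Kw/Ka = 1.0e-14 / 1.8 x 10^-5 = 5.56e-10.
[OH^-] = sqrt(Kb x [CH3COO-]) = sqrt(5.56e-10 x 0.1658) = 9.60e-6 M.
pOH = 5.02, so pH = 14.00 - 5.02 = 8.98.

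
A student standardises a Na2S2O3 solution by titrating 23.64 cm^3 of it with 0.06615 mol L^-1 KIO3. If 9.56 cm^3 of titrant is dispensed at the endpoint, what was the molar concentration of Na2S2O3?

n(KIO3) = 0.06615 x 0.009560 = 0.0006324 mol.
From the balanced equation, 1 mol KIO3 reacts with 6 mol Na2S2O3, so n(Na2S2O3) = 0.0006324 x 6/1 = 0.003794 mol.
[Na2S2O3] = 0.003794 / 0.02364 L = 0.161 M.

0.161 M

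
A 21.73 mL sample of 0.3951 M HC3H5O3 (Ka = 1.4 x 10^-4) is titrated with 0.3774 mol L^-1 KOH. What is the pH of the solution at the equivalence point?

n(HC3H5O3) = 0.3951 x 0.02173 = 0.008586 mol; V(KOH) at equivalence = 0.008586/0.3774 = 0.02275 L.
At equivalence all the acid is converted to C3H5O3-; total volume = 0.02173 + 0.02275 = 0.04448 L, so [C3H5O3-] = 0.008586/0.04448 = 0.1930 M.
Kb = Kw/Ka = 1.0e-14 / 1.4 x 10^-4 = 7.14e-11.
[OH^-] = sqrt(Kb x [C3H5O3-]) = sqrt(7.14e-11 x 0.1930) = 3.71e-6 M.
pOH = 5.43, so pH = 14.00 - 5.43 = 8.57.

8.57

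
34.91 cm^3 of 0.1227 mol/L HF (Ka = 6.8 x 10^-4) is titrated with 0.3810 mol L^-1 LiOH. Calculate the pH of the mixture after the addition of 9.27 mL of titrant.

3.84

Initial n(HF) = 0.1227 x 0.03491 = 0.004283 mol.
n(LiOH) added = 0.3810 x 0.009270 = 0.003532 mol, converting that many moles of HF to F-.
Remaining n(HF) = 0.0007516 mol; n(F-) = 0.003532 mol.
By Henderson-Hasselbalch, pH = pKa + log([A^-]/[HA]) = 3.17 + log(0.003532/0.0007516) = 3.17 + (+0.67) = 3.84.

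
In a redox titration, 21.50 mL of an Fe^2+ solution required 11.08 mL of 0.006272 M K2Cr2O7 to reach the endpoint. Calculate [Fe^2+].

n(K2Cr2O7) = 0.006272 x 0.01108 = 6.949e-5 mol.
From the balanced equation, 1 mol K2Cr2O7 reacts with 6 mol Fe^2+, so n(Fe^2+) = 6.949e-5 x 6/1 = 0.0004170 mol.
[Fe^2+] = 0.0004170 / 0.02150 L = 0.0194 M.

0.0194 M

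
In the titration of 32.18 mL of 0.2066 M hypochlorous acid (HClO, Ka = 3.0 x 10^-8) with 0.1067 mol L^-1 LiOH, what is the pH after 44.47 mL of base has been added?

Initial n(HClO) = 0.2066 x 0.03218 = 0.006648 mol.
n(LiOH) added = 0.1067 x 0.04447 = 0.004745 mol, converting that many moles of HClO to ClO-.
Remaining n(HClO) = 0.001903 mol; n(ClO-) = 0.004745 mol.
By Henderson-Hasselbalch, pH = pKa + log([A^-]/[HA]) = 7.52 + log(0.004745/0.001903) = 7.52 + (+0.40) = 7.92.

7.92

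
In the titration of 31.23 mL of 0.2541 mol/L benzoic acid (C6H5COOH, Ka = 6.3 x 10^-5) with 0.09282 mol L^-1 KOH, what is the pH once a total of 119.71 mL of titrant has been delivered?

n(acid) = 0.2541 x 0.03123 = 0.007936 mol; n(KOH) added = 0.09282 x 0.1197 = 0.01111 mol.
Base is in excess by 0.01111 - 0.007936 = 0.003176 mol in a total volume of 0.1509 L.
[OH^-] = 0.003176/0.1509 = 0.02104 M, so pOH = 1.68 and pH = 14.00 - 1.68 = 12.32.

12.32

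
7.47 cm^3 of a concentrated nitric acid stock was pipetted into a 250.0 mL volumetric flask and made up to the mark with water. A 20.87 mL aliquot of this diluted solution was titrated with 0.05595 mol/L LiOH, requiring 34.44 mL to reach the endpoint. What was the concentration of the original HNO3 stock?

3.09 M

n(LiOH) = 0.05595 x 0.03444 = 0.001927 mol.
n(HNO3) in the aliquot = 0.001927 mol.
[diluted HNO3] = 0.001927 / 0.02087 = 0.09233 M.
Dilution factor = 250.0/7.470 = 33.47, so [stock] = 0.09233 x 33.47 = 3.09 M.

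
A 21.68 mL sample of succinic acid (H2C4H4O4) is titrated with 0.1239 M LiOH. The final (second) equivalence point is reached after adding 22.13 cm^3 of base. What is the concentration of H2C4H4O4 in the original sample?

0.0632 M

n(LiOH) = 0.1239 x 0.02213 = 0.002742 mol.
At the final (second) equivalence point, 2 mol OH^- react per mol H2C4H4O4, so n(H2C4H4O4) = 0.002742 / 2 = 0.001371 mol.
[H2C4H4O4] = 0.001371 / 0.02168 L = 0.0632 M.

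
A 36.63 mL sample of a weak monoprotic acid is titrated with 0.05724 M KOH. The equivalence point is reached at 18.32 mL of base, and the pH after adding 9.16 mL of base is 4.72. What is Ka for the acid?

9.16 mL is half of the equivalence volume, so this is the half-equivalence point where [HA] = [A^-].
At half-equivalence pH = pKa, so pKa = 4.72.
Ka = 10^(-4.72) = 1.9 x 10^-5.

1.9 x 10^-5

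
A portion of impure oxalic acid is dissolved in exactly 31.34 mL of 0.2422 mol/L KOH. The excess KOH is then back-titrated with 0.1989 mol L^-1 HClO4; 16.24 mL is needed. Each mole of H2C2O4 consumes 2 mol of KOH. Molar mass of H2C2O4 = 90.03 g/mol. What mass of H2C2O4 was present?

0.196 g

Total n(KOH) added = 0.2422 x 0.03134 = 0.007591 mol.
n(HClO4) used = 0.1989 x 0.01624 = 0.003230 mol, which equals the excess n(KOH).
So n(KOH) consumed by the sample = 0.007591 - 0.003230 = 0.004360 mol.
n(H2C2O4) = 0.004360 / 2 = 0.002180 mol.
mass = 0.002180 mol x 90.03 g/mol = 0.196 g.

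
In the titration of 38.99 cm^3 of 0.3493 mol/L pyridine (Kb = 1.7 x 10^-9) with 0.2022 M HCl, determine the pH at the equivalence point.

3.06

n(C5H5N) = 0.3493 x 0.03899 = 0.01362 mol; V(HCl) at equivalence = 0.01362/0.2022 = 0.06736 L.
At equivalence the base is fully converted to C5H5NH+; total volume = 0.1063 L, so [C5H5NH+] = 0.01362/0.1063 = 0.1281 M.
Ka(C5H5NH+) = Kw/Kb = 1.0e-14 / 1.7 x 10^-9 = 5.88e-6.
[H^+] = sqrt(Ka x [C5H5NH+]) = sqrt(5.88e-6 x 0.1281) = 0.000868 M.
pH = -log(0.000868) = 3.06.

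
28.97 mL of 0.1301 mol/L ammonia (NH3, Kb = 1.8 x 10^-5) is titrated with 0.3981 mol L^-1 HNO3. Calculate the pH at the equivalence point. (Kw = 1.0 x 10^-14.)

n(NH3) = 0.1301 x 0.02897 = 0.003769 mol; V(HNO3) at equivalence = 0.003769/0.3981 = 0.009467 L.
At equivalence the base is fully converted to NH4+; total volume = 0.03844 L, so [NH4+] = 0.003769/0.03844 = 0.09806 M.
Ka(NH4+) = Kw/Kb = 1.0e-14 / 1.8 x 10^-5 = 5.56e-10.
[H^+] = sqrt(Ka x [NH4+]) = sqrt(5.56e-10 x 0.09806) = 7.38e-6 M.
pH = -log(7.38e-6) = 5.13.

5.13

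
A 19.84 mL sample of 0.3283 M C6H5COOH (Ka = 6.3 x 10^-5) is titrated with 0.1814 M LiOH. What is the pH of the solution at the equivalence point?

n(C6H5COOH) = 0.3283 x 0.01984 = 0.006513 mol; V(LiOH) at equivalence = 0.006513/0.1814 = 0.03591 L.
At equivalence all the acid is converted to C6H5COO-; total volume = 0.01984 + 0.03591 = 0.05575 L, so [C6H5COO-] = 0.006513/0.05575 = 0.1168 M.
Kb = Kw/Ka = 1.0e-14 / 6.3 x 10^-5 = 1.59e-10.
[OH^-] = sqrt(Kb x [C6H5COO-]) = sqrt(1.59e-10 x 0.1168) = 4.31e-6 M.
pOH = 5.37, so pH = 14.00 - 5.37 = 8.63.

8.63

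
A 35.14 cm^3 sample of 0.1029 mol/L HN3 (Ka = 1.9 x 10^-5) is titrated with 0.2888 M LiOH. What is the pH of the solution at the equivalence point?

8.80

n(HN3) = 0.1029 x 0.03514 = 0.003616 mol; V(LiOH) at equivalence = 0.003616/0.2888 = 0.01252 L.
At equivalence all the acid is converted to N3-; total volume = 0.03514 + 0.01252 = 0.04766 L, so [N3-] = 0.003616/0.04766 = 0.07587 M.
Kb = Kw/Ka = 1.0e-14 / 1.9 x 10^-5 = 5.26e-10.
[OH^-] = sqrt(Kb x [N3-]) = sqrt(5.26e-10 x 0.07587) = 6.32e-6 M.
pOH = 5.20, so pH = 14.00 - 5.20 = 8.80.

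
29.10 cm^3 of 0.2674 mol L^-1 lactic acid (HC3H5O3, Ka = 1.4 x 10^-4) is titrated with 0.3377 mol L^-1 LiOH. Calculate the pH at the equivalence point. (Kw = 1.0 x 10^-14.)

8.51

n(HC3H5O3) = 0.2674 x 0.02910 = 0.007781 mol; V(LiOH) at equivalence = 0.007781/0.3377 = 0.02304 L.
At equivalence all the acid is converted to C3H5O3-; total volume = 0.02910 + 0.02304 = 0.05214 L, so [C3H5O3-] = 0.007781/0.05214 = 0.1492 M.
Kb = Kw/Ka = 1.0e-14 / 1.4 x 10^-4 = 7.14e-11.
[OH^-] = sqrt(Kb x [C3H5O3-]) = sqrt(7.14e-11 x 0.1492) = 3.26e-6 M.
pOH = 5.49, so pH = 14.00 - 5.49 = 8.51.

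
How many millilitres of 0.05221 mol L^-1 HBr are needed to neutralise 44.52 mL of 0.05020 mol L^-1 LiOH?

42.8 mL

n(LiOH) = 0.05020 mol/L x 0.04452 L = 0.002235 mol.
At equivalence n(HBr) = n(LiOH) = 0.002235 mol.
V(HBr) = 0.002235 / 0.05221 = 0.04281 L = 42.8 mL.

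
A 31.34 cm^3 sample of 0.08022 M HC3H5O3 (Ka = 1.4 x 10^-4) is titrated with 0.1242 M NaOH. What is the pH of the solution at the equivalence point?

n(HC3H5O3) = 0.08022 x 0.03134 = 0.002514 mol; V(NaOH) at equivalence = 0.002514/0.1242 = 0.02024 L.
At equivalence all the acid is converted to C3H5O3-; total volume = 0.03134 + 0.02024 = 0.05158 L, so [C3H5O3-] = 0.002514/0.05158 = 0.04874 M.
Kb = Kw/Ka = 1.0e-14 / 1.4 x 10^-4 = 7.14e-11.
[OH^-] = sqrt(Kb x [C3H5O3-]) = sqrt(7.14e-11 x 0.04874) = 1.87e-6 M.
pOH = 5.73, so pH = 14.00 - 5.73 = 8.27.

8.27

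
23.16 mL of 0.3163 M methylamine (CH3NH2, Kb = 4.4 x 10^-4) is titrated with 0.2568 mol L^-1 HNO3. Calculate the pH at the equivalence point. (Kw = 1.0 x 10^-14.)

5.75

n(CH3NH2) = 0.3163 x 0.02316 = 0.007326 mol; V(HNO3) at equivalence = 0.007326/0.2568 = 0.02853 L.
At equivalence the base is fully converted to CH3NH3+; total volume = 0.05169 L, so [CH3NH3+] = 0.007326/0.05169 = 0.1417 M.
Ka(CH3NH3+) = Kw/Kb = 1.0e-14 / 4.4 x 10^-4 = 2.27e-11.
[H^+] = sqrt(Ka x [CH3NH3+]) = sqrt(2.27e-11 x 0.1417) = 1.79e-6 M.
pH = -log(1.79e-6) = 5.75.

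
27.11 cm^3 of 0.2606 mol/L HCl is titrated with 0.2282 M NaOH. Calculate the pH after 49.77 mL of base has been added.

12.75

n(acid) = 0.2606 x 0.02711 = 0.007065 mol; n(NaOH) added = 0.2282 x 0.04977 = 0.01136 mol.
Base is in excess by 0.01136 - 0.007065 = 0.004293 mol in a total volume of 0.07688 L.
[OH^-] = 0.004293/0.07688 = 0.05584 M, so pOH = 1.25 and pH = 14.00 - 1.25 = 12.75.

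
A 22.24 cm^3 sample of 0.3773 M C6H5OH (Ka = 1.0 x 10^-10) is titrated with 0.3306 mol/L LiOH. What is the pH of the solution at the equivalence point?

n(C6H5OH) = 0.3773 x 0.02224 = 0.008391 mol; V(LiOH) at equivalence = 0.008391/0.3306 = 0.02538 L.
At equivalence all the acid is converted to C6H5O-; total volume = 0.02224 + 0.02538 = 0.04762 L, so [C6H5O-] = 0.008391/0.04762 = 0.1762 M.
Kb = Kw/Ka = 1.0e-14 / 1.0 x 10^-10 = 0.000100.
[OH^-] = sqrt(Kb x [C6H5O-]) = sqrt(0.000100 x 0.1762) = 0.00420 M.
pOH = 2.38, so pH = 14.00 - 2.38 = 11.62.

11.62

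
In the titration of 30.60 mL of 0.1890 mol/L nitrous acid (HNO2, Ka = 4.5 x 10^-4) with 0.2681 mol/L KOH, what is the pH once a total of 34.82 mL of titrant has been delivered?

n(acid) = 0.1890 x 0.03060 = 0.005783 mol; n(KOH) added = 0.2681 x 0.03482 = 0.009335 mol.
Base is in excess by 0.009335 - 0.005783 = 0.003552 mol in a total volume of 0.06542 L.
[OH^-] = 0.003552/0.06542 = 0.05429 M, so pOH = 1.27 and pH = 14.00 - 1.27 = 12.73.

12.73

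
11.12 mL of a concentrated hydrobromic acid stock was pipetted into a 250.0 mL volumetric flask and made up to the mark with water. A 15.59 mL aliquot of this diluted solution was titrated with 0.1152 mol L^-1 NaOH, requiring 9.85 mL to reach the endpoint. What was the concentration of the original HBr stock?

1.64 M

n(NaOH) = 0.1152 x 0.009850 = 0.001135 mol.
n(HBr) in the aliquot = 0.001135 mol.
[diluted HBr] = 0.001135 / 0.01559 = 0.07279 M.
Dilution factor = 250.0/11.12 = 22.48, so [stock] = 0.07279 x 22.48 = 1.64 M.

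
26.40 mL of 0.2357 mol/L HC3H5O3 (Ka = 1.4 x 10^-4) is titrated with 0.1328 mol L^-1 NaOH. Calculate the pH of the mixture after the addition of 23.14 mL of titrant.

Initial n(HC3H5O3) = 0.2357 x 0.02640 = 0.006222 mol.
n(NaOH) added = 0.1328 x 0.02314 = 0.003073 mol, converting that many moles of HC3H5O3 to C3H5O3-.
Remaining n(HC3H5O3) = 0.003149 mol; n(C3H5O3-) = 0.003073 mol.
By Henderson-Hasselbalch, pH = pKa + log([A^-]/[HA]) = 3.85 + log(0.003073/0.003149) = 3.85 + (-0.01) = 3.84.

3.84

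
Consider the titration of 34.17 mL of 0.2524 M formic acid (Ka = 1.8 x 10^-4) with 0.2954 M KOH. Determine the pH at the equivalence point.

8.44

n(HCOOH) = 0.2524 x 0.03417 = 0.008625 mol; V(KOH) at equivalence = 0.008625/0.2954 = 0.02920 L.
At equivalence all the acid is converted to HCOO-; total volume = 0.03417 + 0.02920 = 0.06337 L, so [HCOO-] = 0.008625/0.06337 = 0.1361 M.
Kb = Kw/Ka = 1.0e-14 / 1.8 x 10^-4 = 5.56e-11.
[OH^-] = sqrt(Kb x [HCOO-]) = sqrt(5.56e-11 x 0.1361) = 2.75e-6 M.
pOH = 5.56, so pH = 14.00 - 5.56 = 8.44.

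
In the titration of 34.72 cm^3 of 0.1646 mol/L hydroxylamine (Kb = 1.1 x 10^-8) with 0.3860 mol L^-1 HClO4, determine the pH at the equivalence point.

3.49

n(NH2OH) = 0.1646 x 0.03472 = 0.005715 mol; V(HClO4) at equivalence = 0.005715/0.3860 = 0.01481 L.
At equivalence the base is fully converted to NH3OH+; total volume = 0.04953 L, so [NH3OH+] = 0.005715/0.04953 = 0.1154 M.
Ka(NH3OH+) = Kw/Kb = 1.0e-14 / 1.1 x 10^-8 = 9.09e-7.
[H^+] = sqrt(Ka x [NH3OH+]) = sqrt(9.09e-7 x 0.1154) = 0.000324 M.
pH = -log(0.000324) = 3.49.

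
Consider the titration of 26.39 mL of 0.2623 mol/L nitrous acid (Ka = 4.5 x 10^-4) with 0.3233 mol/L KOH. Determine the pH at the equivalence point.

8.25

n(HNO2) = 0.2623 x 0.02639 = 0.006922 mol; V(KOH) at equivalence = 0.006922/0.3233 = 0.02141 L.
At equivalence all the acid is converted to NO2-; total volume = 0.02639 + 0.02141 = 0.04780 L, so [NO2-] = 0.006922/0.04780 = 0.1448 M.
Kb = Kw/Ka = 1.0e-14 / 4.5 x 10^-4 = 2.22e-11.
[OH^-] = sqrt(Kb x [NO2-]) = sqrt(2.22e-11 x 0.1448) = 1.79e-6 M.
pOH = 5.75, so pH = 14.00 - 5.75 = 8.25.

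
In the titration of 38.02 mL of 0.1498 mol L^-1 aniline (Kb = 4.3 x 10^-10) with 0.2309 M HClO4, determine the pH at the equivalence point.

n(C6H5NH2) = 0.1498 x 0.03802 = 0.005695 mol; V(HClO4) at equivalence = 0.005695/0.2309 = 0.02467 L.
At equivalence the base is fully converted to C6H5NH3+; total volume = 0.06269 L, so [C6H5NH3+] = 0.005695/0.06269 = 0.09086 M.
Ka(C6H5NH3+) = Kw/Kb = 1.0e-14 / 4.3 x 10^-10 = 2.33e-5.
[H^+] = sqrt(Ka x [C6H5NH3+]) = sqrt(2.33e-5 x 0.09086) = 0.00145 M.
pH = -log(0.00145) = 2.84.

2.84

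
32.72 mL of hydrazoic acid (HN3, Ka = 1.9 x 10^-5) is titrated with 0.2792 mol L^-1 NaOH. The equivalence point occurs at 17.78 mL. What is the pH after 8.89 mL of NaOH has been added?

8.89 mL is exactly half the equivalence volume (17.78/2), i.e. the half-equivalence point.
There, n(HA) = n(A^-), so pH = pKa = -log(1.9 x 10^-5) = 4.72.

4.72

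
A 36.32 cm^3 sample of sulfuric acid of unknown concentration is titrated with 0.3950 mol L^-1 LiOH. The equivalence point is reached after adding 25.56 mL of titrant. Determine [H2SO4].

n(LiOH) delivered = 0.3950 x 0.02556 = 0.01010 mol.
The reaction is 1 H2SO4 + 2 LiOH, so n(H2SO4) = 0.01010 x 1/2 = 0.005048 mol.
[H2SO4] = 0.005048 mol / 0.03632 L = 0.139 M.

0.139 M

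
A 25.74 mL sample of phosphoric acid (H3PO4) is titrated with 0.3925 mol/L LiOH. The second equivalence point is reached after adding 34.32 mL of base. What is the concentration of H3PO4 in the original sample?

0.262 M

n(LiOH) = 0.3925 x 0.03432 = 0.01347 mol.
At the second equivalence point, 2 mol OH^- react per mol H3PO4, so n(H3PO4) = 0.01347 / 2 = 0.006735 mol.
[H3PO4] = 0.006735 / 0.02574 L = 0.262 M.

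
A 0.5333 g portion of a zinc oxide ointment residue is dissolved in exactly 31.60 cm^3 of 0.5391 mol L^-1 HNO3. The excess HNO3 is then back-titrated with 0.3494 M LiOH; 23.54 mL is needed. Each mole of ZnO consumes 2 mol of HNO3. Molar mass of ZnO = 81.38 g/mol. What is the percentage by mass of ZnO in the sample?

Total n(HNO3) added = 0.5391 x 0.03160 = 0.01704 mol.
n(LiOH) used = 0.3494 x 0.02354 = 0.008225 mol, which equals the excess n(HNO3).
So n(HNO3) consumed by the sample = 0.01704 - 0.008225 = 0.008811 mol.
n(ZnO) = 0.008811 / 2 = 0.004405 mol.
mass ZnO = 0.004405 x 81.38 = 0.3585 g, so %ZnO = 0.3585/0.5333 x 100 = 67.2%.

67.2%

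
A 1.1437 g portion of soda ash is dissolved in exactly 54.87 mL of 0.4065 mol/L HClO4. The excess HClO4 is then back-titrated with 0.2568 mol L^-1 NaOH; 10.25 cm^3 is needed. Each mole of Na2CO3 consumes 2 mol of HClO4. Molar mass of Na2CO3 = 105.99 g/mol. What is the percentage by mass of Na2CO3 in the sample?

91.2%

Total n(HClO4) added = 0.4065 x 0.05487 = 0.02230 mol.
n(NaOH) used = 0.2568 x 0.01025 = 0.002632 mol, which equals the excess n(HClO4).
So n(HClO4) consumed by the sample = 0.02230 - 0.002632 = 0.01967 mol.
n(Na2CO3) = 0.01967 / 2 = 0.009836 mol.
mass Na2CO3 = 0.009836 x 105.99 = 1.043 g, so %Na2CO3 = 1.043/1.1437 x 100 = 91.2%.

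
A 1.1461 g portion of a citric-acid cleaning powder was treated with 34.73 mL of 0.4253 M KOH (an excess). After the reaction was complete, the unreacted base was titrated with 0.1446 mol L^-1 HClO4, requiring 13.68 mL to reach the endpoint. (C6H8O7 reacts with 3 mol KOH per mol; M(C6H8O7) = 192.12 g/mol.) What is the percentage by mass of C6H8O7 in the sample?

Total n(KOH) added = 0.4253 x 0.03473 = 0.01477 mol.
n(HClO4) used = 0.1446 x 0.01368 = 0.001978 mol, which equals the excess n(KOH).
So n(KOH) consumed by the sample = 0.01477 - 0.001978 = 0.01279 mol.
n(C6H8O7) = 0.01279 / 3 = 0.004264 mol.
mass C6H8O7 = 0.004264 x 192.12 = 0.8192 g, so %C6H8O7 = 0.8192/1.1461 x 100 = 71.5%.

71.5%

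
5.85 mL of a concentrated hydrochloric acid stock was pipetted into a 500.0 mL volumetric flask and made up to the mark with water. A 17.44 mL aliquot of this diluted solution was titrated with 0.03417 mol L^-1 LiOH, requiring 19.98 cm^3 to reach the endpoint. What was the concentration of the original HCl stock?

n(LiOH) = 0.03417 x 0.01998 = 0.0006827 mol.
n(HCl) in the aliquot = 0.0006827 mol.
[diluted HCl] = 0.0006827 / 0.01744 = 0.03915 M.
Dilution factor = 500.0/5.850 = 85.47, so [stock] = 0.03915 x 85.47 = 3.35 M.

3.35 M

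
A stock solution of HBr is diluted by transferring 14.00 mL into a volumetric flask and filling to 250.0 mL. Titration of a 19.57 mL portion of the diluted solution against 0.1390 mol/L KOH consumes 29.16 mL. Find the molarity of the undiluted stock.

3.70 M

n(KOH) = 0.1390 x 0.02916 = 0.004053 mol.
n(HBr) in the aliquot = 0.004053 mol.
[diluted HBr] = 0.004053 / 0.01957 = 0.2071 M.
Dilution factor = 250.0/14.00 = 17.86, so [stock] = 0.2071 x 17.86 = 3.70 M.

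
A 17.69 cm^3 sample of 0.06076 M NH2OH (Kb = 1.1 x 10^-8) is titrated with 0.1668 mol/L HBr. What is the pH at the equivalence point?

3.70

n(NH2OH) = 0.06076 x 0.01769 = 0.001075 mol; V(HBr) at equivalence = 0.001075/0.1668 = 0.006444 L.
At equivalence the base is fully converted to NH3OH+; total volume = 0.02413 L, so [NH3OH+] = 0.001075/0.02413 = 0.04454 M.
Ka(NH3OH+) = Kw/Kb = 1.0e-14 / 1.1 x 10^-8 = 9.09e-7.
[H^+] = sqrt(Ka x [NH3OH+]) = sqrt(9.09e-7 x 0.04454) = 0.000201 M.
pH = -log(0.000201) = 3.70.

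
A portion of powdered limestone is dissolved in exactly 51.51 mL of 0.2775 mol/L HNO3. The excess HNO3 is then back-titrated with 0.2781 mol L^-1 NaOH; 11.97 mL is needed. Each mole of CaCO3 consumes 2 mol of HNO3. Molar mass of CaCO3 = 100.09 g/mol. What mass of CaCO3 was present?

Total n(HNO3) added = 0.2775 x 0.05151 = 0.01429 mol.
n(NaOH) used = 0.2781 x 0.01197 = 0.003329 mol, which equals the excess n(HNO3).
So n(HNO3) consumed by the sample = 0.01429 - 0.003329 = 0.01097 mol.
n(CaCO3) = 0.01097 / 2 = 0.005483 mol.
mass = 0.005483 mol x 100.09 g/mol = 0.549 g.

0.549 g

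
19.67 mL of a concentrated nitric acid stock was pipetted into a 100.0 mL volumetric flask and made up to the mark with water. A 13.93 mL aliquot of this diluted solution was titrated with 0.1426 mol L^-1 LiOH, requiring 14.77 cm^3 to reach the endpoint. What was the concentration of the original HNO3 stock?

0.769 M

n(LiOH) = 0.1426 x 0.01477 = 0.002106 mol.
n(HNO3) in the aliquot = 0.002106 mol.
[diluted HNO3] = 0.002106 / 0.01393 = 0.1512 M.
Dilution factor = 100.0/19.67 = 5.084, so [stock] = 0.1512 x 5.084 = 0.769 M.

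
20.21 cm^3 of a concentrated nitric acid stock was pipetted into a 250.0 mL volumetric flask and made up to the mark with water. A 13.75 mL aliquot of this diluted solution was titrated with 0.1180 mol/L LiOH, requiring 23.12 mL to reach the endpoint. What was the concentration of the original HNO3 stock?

2.45 M

n(LiOH) = 0.1180 x 0.02312 = 0.002728 mol.
n(HNO3) in the aliquot = 0.002728 mol.
[diluted HNO3] = 0.002728 / 0.01375 = 0.1984 M.
Dilution factor = 250.0/20.21 = 12.37, so [stock] = 0.1984 x 12.37 = 2.45 M.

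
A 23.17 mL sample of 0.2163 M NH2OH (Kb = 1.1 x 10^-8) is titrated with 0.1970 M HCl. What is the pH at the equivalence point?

3.51

n(NH2OH) = 0.2163 x 0.02317 = 0.005012 mol; V(HCl) at equivalence = 0.005012/0.1970 = 0.02544 L.
At equivalence the base is fully converted to NH3OH+; total volume = 0.04861 L, so [NH3OH+] = 0.005012/0.04861 = 0.1031 M.
Ka(NH3OH+) = Kw/Kb = 1.0e-14 / 1.1 x 10^-8 = 9.09e-7.
[H^+] = sqrt(Ka x [NH3OH+]) = sqrt(9.09e-7 x 0.1031) = 0.000306 M.
pH = -log(0.000306) = 3.51.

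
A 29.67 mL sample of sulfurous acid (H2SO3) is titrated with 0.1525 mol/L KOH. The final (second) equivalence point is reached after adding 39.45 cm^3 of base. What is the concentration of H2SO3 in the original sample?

n(KOH) = 0.1525 x 0.03945 = 0.006016 mol.
At the final (second) equivalence point, 2 mol OH^- react per mol H2SO3, so n(H2SO3) = 0.006016 / 2 = 0.003008 mol.
[H2SO3] = 0.003008 / 0.02967 L = 0.101 M.

0.101 M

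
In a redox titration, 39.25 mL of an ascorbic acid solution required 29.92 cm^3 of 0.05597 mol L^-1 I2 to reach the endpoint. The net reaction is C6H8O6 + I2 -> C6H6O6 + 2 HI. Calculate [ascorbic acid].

n(I2) = 0.05597 x 0.02992 = 0.001675 mol.
From the balanced equation, 1 mol I2 reacts with 1 mol ascorbic acid, so n(ascorbic acid) = 0.001675 x 1/1 = 0.001675 mol.
[ascorbic acid] = 0.001675 / 0.03925 L = 0.0427 M.

0.0427 M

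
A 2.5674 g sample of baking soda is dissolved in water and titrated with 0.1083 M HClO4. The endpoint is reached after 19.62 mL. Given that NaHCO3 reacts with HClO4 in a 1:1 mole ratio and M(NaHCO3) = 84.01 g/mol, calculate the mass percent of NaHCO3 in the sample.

n(HClO4) = 0.1083 x 0.01962 = 0.002125 mol.
n(NaHCO3) = 0.002125 / 1 = 0.002125 mol.
mass of NaHCO3 = 0.002125 x 84.01 = 0.1785 g.
% purity = 0.1785 / 2.5674 x 100 = 6.95%.

6.95%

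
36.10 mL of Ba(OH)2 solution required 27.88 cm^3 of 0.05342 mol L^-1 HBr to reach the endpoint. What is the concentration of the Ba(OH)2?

0.0206 M

n(HBr) delivered = 0.05342 x 0.02788 = 0.001489 mol.
The reaction is 1 Ba(OH)2 + 2 HBr, so n(Ba(OH)2) = 0.001489 x 1/2 = 0.0007447 mol.
[Ba(OH)2] = 0.0007447 mol / 0.03610 L = 0.0206 M.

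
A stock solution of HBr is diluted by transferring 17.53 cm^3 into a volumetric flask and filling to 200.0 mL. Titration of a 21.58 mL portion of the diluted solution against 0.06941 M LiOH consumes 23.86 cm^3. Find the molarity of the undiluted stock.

0.876 M

n(LiOH) = 0.06941 x 0.02386 = 0.001656 mol.
n(HBr) in the aliquot = 0.001656 mol.
[diluted HBr] = 0.001656 / 0.02158 = 0.07674 M.
Dilution factor = 200.0/17.53 = 11.41, so [stock] = 0.07674 x 11.41 = 0.876 M.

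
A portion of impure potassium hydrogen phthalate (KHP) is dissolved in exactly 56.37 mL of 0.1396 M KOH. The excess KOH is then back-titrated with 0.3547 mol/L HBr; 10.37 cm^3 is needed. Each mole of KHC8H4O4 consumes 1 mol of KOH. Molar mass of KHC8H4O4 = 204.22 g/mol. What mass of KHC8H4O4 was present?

0.856 g

Total n(KOH) added = 0.1396 x 0.05637 = 0.007869 mol.
n(HBr) used = 0.3547 x 0.01037 = 0.003678 mol, which equals the excess n(KOH).
So n(KOH) consumed by the sample = 0.007869 - 0.003678 = 0.004191 mol.
n(KHC8H4O4) = 0.004191 / 1 = 0.004191 mol.
mass = 0.004191 mol x 204.22 g/mol = 0.856 g.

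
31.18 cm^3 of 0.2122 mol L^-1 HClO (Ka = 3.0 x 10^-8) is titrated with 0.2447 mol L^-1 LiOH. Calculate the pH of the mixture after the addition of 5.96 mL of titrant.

Initial n(HClO) = 0.2122 x 0.03118 = 0.006616 mol.
n(LiOH) added = 0.2447 x 0.005960 = 0.001458 mol, converting that many moles of HClO to ClO-.
Remaining n(HClO) = 0.005158 mol; n(ClO-) = 0.001458 mol.
By Henderson-Hasselbalch, pH = pKa + log([A^-]/[HA]) = 7.52 + log(0.001458/0.005158) = 7.52 + (-0.55) = 6.97.

6.97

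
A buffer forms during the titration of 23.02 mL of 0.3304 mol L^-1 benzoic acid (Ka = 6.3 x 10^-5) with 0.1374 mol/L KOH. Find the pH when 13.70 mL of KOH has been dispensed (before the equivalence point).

Initial n(C6H5COOH) = 0.3304 x 0.02302 = 0.007606 mol.
n(KOH) added = 0.1374 x 0.01370 = 0.001882 mol, converting that many moles of C6H5COOH to C6H5COO-.
Remaining n(C6H5COOH) = 0.005723 mol; n(C6H5COO-) = 0.001882 mol.
By Henderson-Hasselbalch, pH = pKa + log([A^-]/[HA]) = 4.20 + log(0.001882/0.005723) = 4.20 + (-0.48) = 3.72.

3.72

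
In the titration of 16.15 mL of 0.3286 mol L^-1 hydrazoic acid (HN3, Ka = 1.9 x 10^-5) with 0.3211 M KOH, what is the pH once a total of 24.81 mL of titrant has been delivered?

n(acid) = 0.3286 x 0.01615 = 0.005307 mol; n(KOH) added = 0.3211 x 0.02481 = 0.007966 mol.
Base is in excess by 0.007966 - 0.005307 = 0.002660 mol in a total volume of 0.04096 L.
[OH^-] = 0.002660/0.04096 = 0.06493 M, so pOH = 1.19 and pH = 14.00 - 1.19 = 12.81.

12.81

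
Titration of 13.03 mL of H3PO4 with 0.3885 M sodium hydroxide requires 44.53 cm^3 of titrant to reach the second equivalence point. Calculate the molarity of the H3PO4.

0.664 M

n(NaOH) = 0.3885 x 0.04453 = 0.01730 mol.
At the second equivalence point, 2 mol OH^- react per mol H3PO4, so n(H3PO4) = 0.01730 / 2 = 0.008650 mol.
[H3PO4] = 0.008650 / 0.01303 L = 0.664 M.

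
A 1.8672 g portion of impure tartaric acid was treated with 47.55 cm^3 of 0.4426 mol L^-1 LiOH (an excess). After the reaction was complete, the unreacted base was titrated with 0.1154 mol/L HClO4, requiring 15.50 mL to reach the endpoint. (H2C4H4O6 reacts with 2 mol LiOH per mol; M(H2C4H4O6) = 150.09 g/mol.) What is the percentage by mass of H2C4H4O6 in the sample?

Total n(LiOH) added = 0.4426 x 0.04755 = 0.02105 mol.
n(HClO4) used = 0.1154 x 0.01550 = 0.001789 mol, which equals the excess n(LiOH).
So n(LiOH) consumed by the sample = 0.02105 - 0.001789 = 0.01926 mol.
n(H2C4H4O6) = 0.01926 / 2 = 0.009628 mol.
mass H2C4H4O6 = 0.009628 x 150.09 = 1.445 g, so %H2C4H4O6 = 1.445/1.8672 x 100 = 77.4%.

77.4%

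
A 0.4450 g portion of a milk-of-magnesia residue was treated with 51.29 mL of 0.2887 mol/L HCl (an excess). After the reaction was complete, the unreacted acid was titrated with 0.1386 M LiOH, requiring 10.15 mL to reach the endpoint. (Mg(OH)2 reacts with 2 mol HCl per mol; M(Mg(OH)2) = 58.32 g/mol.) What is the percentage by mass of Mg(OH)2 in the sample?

Total n(HCl) added = 0.2887 x 0.05129 = 0.01481 mol.
n(LiOH) used = 0.1386 x 0.01015 = 0.001407 mol, which equals the excess n(HCl).
So n(HCl) consumed by the sample = 0.01481 - 0.001407 = 0.01340 mol.
n(Mg(OH)2) = 0.01340 / 2 = 0.006700 mol.
mass Mg(OH)2 = 0.006700 x 58.32 = 0.3908 g, so %Mg(OH)2 = 0.3908/0.4450 x 100 = 87.8%.

87.8%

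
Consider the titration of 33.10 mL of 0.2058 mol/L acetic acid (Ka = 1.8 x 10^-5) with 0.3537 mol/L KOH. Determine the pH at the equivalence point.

n(CH3COOH) = 0.2058 x 0.03310 = 0.006812 mol; V(KOH) at equivalence = 0.006812/0.3537 = 0.01926 L.
At equivalence all the acid is converted to CH3COO-; total volume = 0.03310 + 0.01926 = 0.05236 L, so [CH3COO-] = 0.006812/0.05236 = 0.1301 M.
Kb = Kw/Ka = 1.0e-14 / 1.8 x 10^-5 = 5.56e-10.
[OH^-] = sqrt(Kb x [CH3COO-]) = sqrt(5.56e-10 x 0.1301) = 8.50e-6 M.
pOH = 5.07, so pH = 14.00 - 5.07 = 8.93.

8.93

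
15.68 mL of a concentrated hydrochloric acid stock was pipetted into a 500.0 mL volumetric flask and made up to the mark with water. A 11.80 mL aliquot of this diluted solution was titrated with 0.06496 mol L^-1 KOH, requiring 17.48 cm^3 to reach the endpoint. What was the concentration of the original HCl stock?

n(KOH) = 0.06496 x 0.01748 = 0.001136 mol.
n(HCl) in the aliquot = 0.001136 mol.
[diluted HCl] = 0.001136 / 0.01180 = 0.09623 M.
Dilution factor = 500.0/15.68 = 31.89, so [stock] = 0.09623 x 31.89 = 3.07 M.

3.07 M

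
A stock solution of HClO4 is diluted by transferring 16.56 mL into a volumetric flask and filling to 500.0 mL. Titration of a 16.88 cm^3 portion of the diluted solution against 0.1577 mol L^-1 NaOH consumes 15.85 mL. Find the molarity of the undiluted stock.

4.47 M

n(NaOH) = 0.1577 x 0.01585 = 0.002500 mol.
n(HClO4) in the aliquot = 0.002500 mol.
[diluted HClO4] = 0.002500 / 0.01688 = 0.1481 M.
Dilution factor = 500.0/16.56 = 30.19, so [stock] = 0.1481 x 30.19 = 4.47 M.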